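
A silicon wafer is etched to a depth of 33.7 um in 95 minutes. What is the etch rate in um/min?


Step 1: Etch rate = depth / time
Step 2: rate = 33.7 / 95
rate = 0.355 um/min


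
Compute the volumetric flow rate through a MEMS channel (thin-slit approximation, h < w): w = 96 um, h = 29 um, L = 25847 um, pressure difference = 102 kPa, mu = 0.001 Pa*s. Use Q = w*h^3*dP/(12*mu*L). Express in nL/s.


Step 1: Convert all dimensions to SI (meters).
w = 96e-6 m, h = 29e-6 m, L = 25847e-6 m, dP = 102e3 Pa
Step 2: Q = w * h^3 * dP / (12 * mu * L)
Q = 96e-6 * (29e-6)^3 * 102e3 / (12 * 0.001 * 25847e-6) = 7.699704e-10 m^3/s
Step 3: Convert Q from m^3/s to nL/s (1 m^3 = 1e12 nL, so multiply by 1e12).
Q = 769.97 nL/s


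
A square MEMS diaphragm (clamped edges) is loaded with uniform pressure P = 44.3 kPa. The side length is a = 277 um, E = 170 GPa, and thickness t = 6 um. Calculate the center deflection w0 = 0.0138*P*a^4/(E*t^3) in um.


Step 1: Convert pressure to compatible units (E is in GPa, so P in GPa).
P = 44.3 kPa = 44.3e-6 GPa
Step 2: Compute numerator: 0.0138 * P * a^4.
a^4 = 277^4 = 5887339441
numerator = 0.0138 * 44.3e-6 * 5887339441 = 3.599e+03
Step 3: Compute denominator: E * t^3 = 170 * 6^3 = 36720
Step 4: w0 = numerator / denominator = 3.599e+03 / 36720 = 0.098 um


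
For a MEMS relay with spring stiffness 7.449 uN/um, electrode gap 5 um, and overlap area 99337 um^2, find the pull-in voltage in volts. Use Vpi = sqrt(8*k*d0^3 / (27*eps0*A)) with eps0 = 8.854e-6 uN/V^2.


Step 1: Compute numerator: 8 * k * d0^3 = 8 * 7.449 * 5^3 = 7449.0
Step 2: Compute denominator: 27 * eps0 * A = 27 * 8.854e-6 * 99337 = 23.747305
Step 3: Vpi = sqrt(7449.0 / 23.747305)
Vpi = 17.71 V


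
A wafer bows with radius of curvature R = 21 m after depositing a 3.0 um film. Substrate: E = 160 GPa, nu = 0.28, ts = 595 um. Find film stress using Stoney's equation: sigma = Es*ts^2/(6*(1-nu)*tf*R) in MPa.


Step 1: Compute numerator: Es * ts^2 = 160 * 595^2 = 56644000 (GPa*um^2)
Step 2: Compute denominator (R in um): 6*(1-nu)*tf*R = 6*0.72*3.0*21e6 = 272160000.0 (um^2)
Step 3: sigma (GPa) = 56644000 / 272160000.0 = 2.08128e-01 GPa
Step 4: Convert to MPa (x1000): sigma = 208.1 MPa


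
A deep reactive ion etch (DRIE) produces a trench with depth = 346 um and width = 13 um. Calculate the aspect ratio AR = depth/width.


Step 1: AR = depth / width
Step 2: AR = 346 / 13
AR = 26.6


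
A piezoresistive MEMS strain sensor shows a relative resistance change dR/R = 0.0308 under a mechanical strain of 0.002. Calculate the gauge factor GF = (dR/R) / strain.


Step 1: Identify values.
dR/R = 0.0308, strain = 0.002
Step 2: GF = (dR/R) / strain = 0.0308 / 0.002
GF = 15.4


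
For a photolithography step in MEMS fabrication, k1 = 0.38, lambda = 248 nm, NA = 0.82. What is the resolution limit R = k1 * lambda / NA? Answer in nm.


Step 1: Identify values: k1 = 0.38, lambda = 248 nm, NA = 0.82
Step 2: R = k1 * lambda / NA
R = 0.38 * 248 / 0.82
R = 114.9 nm


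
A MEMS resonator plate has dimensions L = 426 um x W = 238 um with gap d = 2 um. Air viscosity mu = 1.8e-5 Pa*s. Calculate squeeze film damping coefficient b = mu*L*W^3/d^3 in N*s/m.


Step 1: Convert to SI.
L = 426e-6 m, W = 238e-6 m, d = 2e-6 m
Step 2: W^3 = (238e-6)^3 = 1.35e-11 m^3
Step 3: d^3 = (2e-6)^3 = 8.00e-18 m^3
Step 4: b = 1.8e-5 * 426e-6 * 1.35e-11 / 8.00e-18
b = 1.29e-02 N*s/m


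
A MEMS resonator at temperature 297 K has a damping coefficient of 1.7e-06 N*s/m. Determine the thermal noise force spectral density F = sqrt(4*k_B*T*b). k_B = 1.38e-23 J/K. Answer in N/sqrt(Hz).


Step 1: Compute 4 * k_B * T * b
= 4 * 1.38e-23 * 297 * 1.7e-06
= 2.7870e-26 N^2/Hz
Step 2: F_noise = sqrt(2.7870e-26)
F_noise = 1.67e-13 N/sqrt(Hz)


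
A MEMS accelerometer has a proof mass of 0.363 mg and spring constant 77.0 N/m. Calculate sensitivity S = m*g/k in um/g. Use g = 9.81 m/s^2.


Step 1: Convert mass: m = 0.363 mg = 3.63e-07 kg
Step 2: S = m * g / k = 3.63e-07 * 9.81 / 77.0
Step 3: S = 4.62e-08 m/g
Step 4: Convert to um/g: S = 0.046 um/g


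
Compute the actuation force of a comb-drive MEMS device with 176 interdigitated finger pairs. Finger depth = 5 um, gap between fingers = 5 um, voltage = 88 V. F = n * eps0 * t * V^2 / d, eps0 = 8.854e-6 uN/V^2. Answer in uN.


Step 1: Parameters: n=176, eps0=8.854e-6 uN/V^2, t=5 um, V=88 V, d=5 um
Step 2: V^2 = 7744
Step 3: F = 176 * 8.854e-6 * 5 * 7744 / 5
F = 12.068 uN


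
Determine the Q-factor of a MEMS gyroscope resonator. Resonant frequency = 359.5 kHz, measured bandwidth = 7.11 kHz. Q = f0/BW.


Step 1: Q = f0 / bandwidth
Step 2: Q = 359.5 / 7.11
Q = 50.6


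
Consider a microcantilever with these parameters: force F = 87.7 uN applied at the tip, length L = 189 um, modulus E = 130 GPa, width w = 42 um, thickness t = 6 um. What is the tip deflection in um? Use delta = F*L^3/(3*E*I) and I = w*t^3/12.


Step 1: Calculate the second moment of area.
I = w * t^3 / 12 = 42 * 6^3 / 12 = 756.0 um^4
Step 2: Convert E to consistent units (1 GPa = 1000 uN/um^2).
E = 130 GPa = 130000 uN/um^2
Step 3: Calculate tip deflection.
delta = F * L^3 / (3 * E * I)
delta = 87.7 * 189^3 / (3 * 130000 * 756.0)
delta = 2.0082 um


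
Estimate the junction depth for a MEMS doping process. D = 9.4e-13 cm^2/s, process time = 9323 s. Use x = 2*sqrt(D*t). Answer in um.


Step 1: Compute D*t = 9.4e-13 * 9323 = 8.76362e-09 cm^2
Step 2: sqrt(D*t) = 9.36142e-05 cm
Step 3: x = 2 * 9.36142e-05 cm = 1.872284e-04 cm
Step 4: Convert to um (1 cm = 1e4 um): x = 1.872 um


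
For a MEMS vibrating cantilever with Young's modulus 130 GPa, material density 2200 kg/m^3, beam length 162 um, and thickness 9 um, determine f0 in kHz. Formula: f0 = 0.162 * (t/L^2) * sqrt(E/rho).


Step 1: Convert units to SI.
t_SI = 9e-6 m, L_SI = 162e-6 m
Step 2: Calculate sqrt(E/rho).
sqrt(130e9 / 2200) = 7687.06 m/s
Step 3: Compute f0.
f0 = 0.162 * 9e-6 / (162e-6)^2 * 7687.06 = 427058.9 Hz = 427.06 kHz


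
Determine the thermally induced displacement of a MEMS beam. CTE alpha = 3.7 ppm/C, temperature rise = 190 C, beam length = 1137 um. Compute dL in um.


Step 1: Convert CTE: alpha = 3.7 ppm/C = 3.7e-6 /C
Step 2: dL = 3.7e-6 * 190 * 1137
dL = 0.7993 um


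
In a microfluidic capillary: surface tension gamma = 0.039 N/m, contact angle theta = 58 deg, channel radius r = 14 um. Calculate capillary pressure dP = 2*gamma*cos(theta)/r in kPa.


Step 1: cos(58 deg) = 0.5299
Step 2: Convert r to m: r = 14e-6 m
Step 3: dP = 2 * 0.039 * 0.5299 / 14e-6 = 2952.3 Pa
Step 4: Convert Pa to kPa (divide by 1000).
dP = 2.95 kPa


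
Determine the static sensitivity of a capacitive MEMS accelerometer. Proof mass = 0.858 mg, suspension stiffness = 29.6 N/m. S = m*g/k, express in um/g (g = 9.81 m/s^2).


Step 1: Convert mass: m = 0.858 mg = 8.58e-07 kg
Step 2: S = m * g / k = 8.58e-07 * 9.81 / 29.6
Step 3: S = 2.84e-07 m/g
Step 4: Convert to um/g: S = 0.284 um/g


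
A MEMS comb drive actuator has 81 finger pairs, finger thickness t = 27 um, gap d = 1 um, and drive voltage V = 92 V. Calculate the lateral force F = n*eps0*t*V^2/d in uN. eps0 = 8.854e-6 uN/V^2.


Step 1: Parameters: n=81, eps0=8.854e-6 uN/V^2, t=27 um, V=92 V, d=1 um
Step 2: V^2 = 8464
Step 3: F = 81 * 8.854e-6 * 27 * 8464 / 1
F = 163.894 uN


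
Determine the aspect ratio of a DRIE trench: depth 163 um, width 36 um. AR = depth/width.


Step 1: AR = depth / width
Step 2: AR = 163 / 36
AR = 4.5


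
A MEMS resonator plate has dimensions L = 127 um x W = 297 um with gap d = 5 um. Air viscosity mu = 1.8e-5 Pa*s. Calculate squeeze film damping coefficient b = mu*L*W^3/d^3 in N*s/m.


Step 1: Convert to SI.
L = 127e-6 m, W = 297e-6 m, d = 5e-6 m
Step 2: W^3 = (297e-6)^3 = 2.62e-11 m^3
Step 3: d^3 = (5e-6)^3 = 1.25e-16 m^3
Step 4: b = 1.8e-5 * 127e-6 * 2.62e-11 / 1.25e-16
b = 4.79e-04 N*s/m


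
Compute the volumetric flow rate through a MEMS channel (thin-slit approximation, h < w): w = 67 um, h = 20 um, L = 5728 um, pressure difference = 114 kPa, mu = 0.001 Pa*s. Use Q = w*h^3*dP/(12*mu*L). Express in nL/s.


Step 1: Convert all dimensions to SI (meters).
w = 67e-6 m, h = 20e-6 m, L = 5728e-6 m, dP = 114e3 Pa
Step 2: Q = w * h^3 * dP / (12 * mu * L)
Q = 67e-6 * (20e-6)^3 * 114e3 / (12 * 0.001 * 5728e-6) = 8.8896648e-10 m^3/s
Step 3: Convert Q from m^3/s to nL/s (1 m^3 = 1e12 nL, so multiply by 1e12).
Q = 888.966 nL/s


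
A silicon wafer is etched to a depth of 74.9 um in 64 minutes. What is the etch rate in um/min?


Step 1: Etch rate = depth / time
Step 2: rate = 74.9 / 64
rate = 1.17 um/min


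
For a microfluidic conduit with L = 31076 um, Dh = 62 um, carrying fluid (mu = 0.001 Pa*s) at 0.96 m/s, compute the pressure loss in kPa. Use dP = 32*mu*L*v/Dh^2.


Step 1: Convert to SI: L = 31076e-6 m, Dh = 62e-6 m
Step 2: dP = 32 * 0.001 * 31076e-6 * 0.96 / (62e-6)^2
Step 3: dP = 248349.30 Pa
Step 4: Convert to kPa: dP = 248.35 kPa


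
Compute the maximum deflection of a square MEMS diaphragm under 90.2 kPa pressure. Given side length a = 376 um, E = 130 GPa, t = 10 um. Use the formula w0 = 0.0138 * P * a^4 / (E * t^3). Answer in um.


Step 1: Convert pressure to compatible units (E is in GPa, so P in GPa).
P = 90.2 kPa = 90.2e-6 GPa
Step 2: Compute numerator: 0.0138 * P * a^4.
a^4 = 376^4 = 19987173376
numerator = 0.0138 * 90.2e-6 * 19987173376 = 2.48792e+04
Step 3: Compute denominator: E * t^3 = 130 * 10^3 = 130000
Step 4: w0 = numerator / denominator = 2.48792e+04 / 130000 = 0.1914 um


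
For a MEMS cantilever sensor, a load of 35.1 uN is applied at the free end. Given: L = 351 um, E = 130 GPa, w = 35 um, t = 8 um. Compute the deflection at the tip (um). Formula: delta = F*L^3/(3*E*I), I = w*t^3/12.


Step 1: Calculate the second moment of area.
I = w * t^3 / 12 = 35 * 8^3 / 12 = 1493.3333 um^4
Step 2: Convert E to consistent units (1 GPa = 1000 uN/um^2).
E = 130 GPa = 130000 uN/um^2
Step 3: Calculate tip deflection.
delta = F * L^3 / (3 * E * I)
delta = 35.1 * 351^3 / (3 * 130000 * 1493.3333)
delta = 2.6062 um


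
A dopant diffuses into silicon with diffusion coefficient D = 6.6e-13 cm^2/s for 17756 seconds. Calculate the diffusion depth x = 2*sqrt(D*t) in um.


Step 1: Compute D*t = 6.6e-13 * 17756 = 1.171896e-08 cm^2
Step 2: sqrt(D*t) = 1.08254e-04 cm
Step 3: x = 2 * 1.08254e-04 cm = 2.16508e-04 cm
Step 4: Convert to um (1 cm = 1e4 um): x = 2.165 um


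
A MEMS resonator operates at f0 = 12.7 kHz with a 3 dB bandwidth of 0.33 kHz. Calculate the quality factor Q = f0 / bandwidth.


Step 1: Q = f0 / bandwidth
Step 2: Q = 12.7 / 0.33
Q = 38.5


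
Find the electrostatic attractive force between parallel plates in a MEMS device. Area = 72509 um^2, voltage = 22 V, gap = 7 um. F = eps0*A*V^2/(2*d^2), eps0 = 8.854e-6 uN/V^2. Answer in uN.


Step 1: Identify parameters.
eps0 = 8.854e-6 uN/V^2, A = 72509 um^2, V = 22 V, d = 7 um
Step 2: Compute V^2 = 22^2 = 484
Step 3: Compute d^2 = 7^2 = 49
Step 4: F = 0.5 * 8.854e-6 * 72509 * 484 / 49
F = 3.171 uN


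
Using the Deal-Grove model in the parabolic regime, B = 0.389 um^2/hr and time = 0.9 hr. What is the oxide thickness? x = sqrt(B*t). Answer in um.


Step 1: Compute B*t = 0.389 * 0.9 = 0.3501
Step 2: x = sqrt(0.3501)
x = 0.592 um


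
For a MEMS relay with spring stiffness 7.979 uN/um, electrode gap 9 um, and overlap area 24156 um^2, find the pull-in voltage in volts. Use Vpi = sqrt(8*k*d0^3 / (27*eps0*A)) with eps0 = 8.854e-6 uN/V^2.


Step 1: Compute numerator: 8 * k * d0^3 = 8 * 7.979 * 9^3 = 46533.528
Step 2: Compute denominator: 27 * eps0 * A = 27 * 8.854e-6 * 24156 = 5.774685
Step 3: Vpi = sqrt(46533.528 / 5.774685)
Vpi = 89.77 V


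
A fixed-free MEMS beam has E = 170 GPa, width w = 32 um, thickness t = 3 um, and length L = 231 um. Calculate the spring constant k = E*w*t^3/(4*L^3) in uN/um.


Step 1: Convert E to consistent units (1 GPa = 1000 uN/um^2).
E = 170 GPa = 170000 uN/um^2
Step 2: Compute t^3 = 3^3 = 27
Step 3: Compute L^3 = 231^3 = 12326391
Step 4: k = 170000 * 32 * 27 / (4 * 12326391)
k = 2.979 uN/um


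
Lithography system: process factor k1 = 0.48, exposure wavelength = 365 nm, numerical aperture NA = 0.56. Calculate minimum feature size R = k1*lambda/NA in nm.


Step 1: Identify values: k1 = 0.48, lambda = 365 nm, NA = 0.56
Step 2: R = k1 * lambda / NA
R = 0.48 * 365 / 0.56
R = 312.9 nm


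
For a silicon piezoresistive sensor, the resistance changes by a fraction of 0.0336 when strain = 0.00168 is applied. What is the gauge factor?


Step 1: Identify values.
dR/R = 0.0336, strain = 0.00168
Step 2: GF = (dR/R) / strain = 0.0336 / 0.00168
GF = 20.0


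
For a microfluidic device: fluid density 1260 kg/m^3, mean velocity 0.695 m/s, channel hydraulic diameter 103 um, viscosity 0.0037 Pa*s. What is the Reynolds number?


Step 1: Convert Dh to meters: Dh = 103e-6 m
Step 2: Re = rho * v * Dh / mu
Re = 1260 * 0.695 * 103e-6 / 0.0037
Re = 24.378


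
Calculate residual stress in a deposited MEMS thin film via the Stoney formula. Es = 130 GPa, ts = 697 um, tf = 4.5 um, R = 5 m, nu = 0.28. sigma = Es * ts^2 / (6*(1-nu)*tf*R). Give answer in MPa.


Step 1: Compute numerator: Es * ts^2 = 130 * 697^2 = 63155170 (GPa*um^2)
Step 2: Compute denominator (R in um): 6*(1-nu)*tf*R = 6*0.72*4.5*5e6 = 97200000.0 (um^2)
Step 3: sigma (GPa) = 63155170 / 97200000.0 = 6.49745e-01 GPa
Step 4: Convert to MPa (x1000): sigma = 649.7 MPa


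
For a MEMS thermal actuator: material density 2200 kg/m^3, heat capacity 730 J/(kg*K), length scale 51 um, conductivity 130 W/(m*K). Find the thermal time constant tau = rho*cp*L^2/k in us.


Step 1: Convert L to m: L = 51e-6 m
Step 2: L^2 = (51e-6)^2 = 2.601e-09 m^2
Step 3: tau = 2200 * 730 * 2.601e-09 / 130 = 3.213235e-05 s
Step 4: Convert to microseconds (multiply by 1e6).
tau = 32.132 us


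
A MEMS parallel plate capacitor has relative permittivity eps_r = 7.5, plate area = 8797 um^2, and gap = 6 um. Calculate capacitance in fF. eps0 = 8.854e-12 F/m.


Step 1: Convert area to m^2: A = 8797e-12 m^2
Step 2: Convert gap to m: d = 6e-6 m
Step 3: C = eps0 * eps_r * A / d
C = 8.854e-12 * 7.5 * 8797e-12 / 6e-6
Step 4: Convert to fF (multiply by 1e15).
C = 97.36 fF


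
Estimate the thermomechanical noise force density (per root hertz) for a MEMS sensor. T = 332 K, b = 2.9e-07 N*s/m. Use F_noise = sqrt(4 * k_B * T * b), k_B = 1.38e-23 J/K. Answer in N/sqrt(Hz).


Step 1: Compute 4 * k_B * T * b
= 4 * 1.38e-23 * 332 * 2.9e-07
= 5.3147e-27 N^2/Hz
Step 2: F_noise = sqrt(5.3147e-27)
F_noise = 7.29e-14 N/sqrt(Hz)


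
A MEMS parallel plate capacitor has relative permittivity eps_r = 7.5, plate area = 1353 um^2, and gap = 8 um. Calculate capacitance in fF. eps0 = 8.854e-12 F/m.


Step 1: Convert area to m^2: A = 1353e-12 m^2
Step 2: Convert gap to m: d = 8e-6 m
Step 3: C = eps0 * eps_r * A / d
C = 8.854e-12 * 7.5 * 1353e-12 / 8e-6
Step 4: Convert to fF (multiply by 1e15).
C = 11.23 fF


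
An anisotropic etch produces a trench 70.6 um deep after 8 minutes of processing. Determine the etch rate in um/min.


Step 1: Etch rate = depth / time
Step 2: rate = 70.6 / 8
rate = 8.825 um/min


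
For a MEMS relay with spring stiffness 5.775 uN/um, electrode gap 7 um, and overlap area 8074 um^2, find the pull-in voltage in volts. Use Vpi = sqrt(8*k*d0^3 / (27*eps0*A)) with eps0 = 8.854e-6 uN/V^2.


Step 1: Compute numerator: 8 * k * d0^3 = 8 * 5.775 * 7^3 = 15846.6
Step 2: Compute denominator: 27 * eps0 * A = 27 * 8.854e-6 * 8074 = 1.930154
Step 3: Vpi = sqrt(15846.6 / 1.930154)
Vpi = 90.61 V


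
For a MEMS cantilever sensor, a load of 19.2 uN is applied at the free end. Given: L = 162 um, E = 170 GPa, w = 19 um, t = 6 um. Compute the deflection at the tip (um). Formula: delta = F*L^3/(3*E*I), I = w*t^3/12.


Step 1: Calculate the second moment of area.
I = w * t^3 / 12 = 19 * 6^3 / 12 = 342.0 um^4
Step 2: Convert E to consistent units (1 GPa = 1000 uN/um^2).
E = 170 GPa = 170000 uN/um^2
Step 3: Calculate tip deflection.
delta = F * L^3 / (3 * E * I)
delta = 19.2 * 162^3 / (3 * 170000 * 342.0)
delta = 0.468 um


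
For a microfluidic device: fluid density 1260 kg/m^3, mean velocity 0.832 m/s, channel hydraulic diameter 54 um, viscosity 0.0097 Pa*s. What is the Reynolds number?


Step 1: Convert Dh to meters: Dh = 54e-6 m
Step 2: Re = rho * v * Dh / mu
Re = 1260 * 0.832 * 54e-6 / 0.0097
Re = 5.836


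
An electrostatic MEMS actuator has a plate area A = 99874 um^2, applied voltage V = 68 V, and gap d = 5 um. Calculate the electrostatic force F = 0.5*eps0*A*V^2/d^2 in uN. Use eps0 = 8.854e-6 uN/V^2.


Step 1: Identify parameters.
eps0 = 8.854e-6 uN/V^2, A = 99874 um^2, V = 68 V, d = 5 um
Step 2: Compute V^2 = 68^2 = 4624
Step 3: Compute d^2 = 5^2 = 25
Step 4: F = 0.5 * 8.854e-6 * 99874 * 4624 / 25
F = 81.779 uN


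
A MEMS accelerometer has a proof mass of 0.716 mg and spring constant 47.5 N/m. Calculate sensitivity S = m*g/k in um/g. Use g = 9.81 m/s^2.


Step 1: Convert mass: m = 0.716 mg = 7.16e-07 kg
Step 2: S = m * g / k = 7.16e-07 * 9.81 / 47.5
Step 3: S = 1.48e-07 m/g
Step 4: Convert to um/g: S = 0.148 um/g


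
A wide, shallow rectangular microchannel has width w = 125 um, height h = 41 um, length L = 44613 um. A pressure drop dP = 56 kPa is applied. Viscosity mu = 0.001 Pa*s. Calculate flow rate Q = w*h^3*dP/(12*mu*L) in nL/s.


Step 1: Convert all dimensions to SI (meters).
w = 125e-6 m, h = 41e-6 m, L = 44613e-6 m, dP = 56e3 Pa
Step 2: Q = w * h^3 * dP / (12 * mu * L)
Q = 125e-6 * (41e-6)^3 * 56e3 / (12 * 0.001 * 44613e-6) = 9.011704e-10 m^3/s
Step 3: Convert Q from m^3/s to nL/s (1 m^3 = 1e12 nL, so multiply by 1e12).
Q = 901.17 nL/s


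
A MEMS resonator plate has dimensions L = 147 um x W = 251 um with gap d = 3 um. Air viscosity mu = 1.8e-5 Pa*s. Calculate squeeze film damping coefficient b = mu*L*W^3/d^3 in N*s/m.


Step 1: Convert to SI.
L = 147e-6 m, W = 251e-6 m, d = 3e-6 m
Step 2: W^3 = (251e-6)^3 = 1.58e-11 m^3
Step 3: d^3 = (3e-6)^3 = 2.70e-17 m^3
Step 4: b = 1.8e-5 * 147e-6 * 1.58e-11 / 2.70e-17
b = 1.55e-03 N*s/m


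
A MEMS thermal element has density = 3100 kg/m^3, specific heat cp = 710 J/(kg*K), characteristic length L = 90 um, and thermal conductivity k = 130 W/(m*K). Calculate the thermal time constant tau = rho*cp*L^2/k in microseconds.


Step 1: Convert L to m: L = 90e-6 m
Step 2: L^2 = (90e-6)^2 = 8.1e-09 m^2
Step 3: tau = 3100 * 710 * 8.1e-09 / 130 = 1.3713923e-04 s
Step 4: Convert to microseconds (multiply by 1e6).
tau = 137.139 us


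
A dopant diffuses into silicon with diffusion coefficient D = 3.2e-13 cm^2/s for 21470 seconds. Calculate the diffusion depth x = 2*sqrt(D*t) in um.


Step 1: Compute D*t = 3.2e-13 * 21470 = 6.8704e-09 cm^2
Step 2: sqrt(D*t) = 8.28879e-05 cm
Step 3: x = 2 * 8.28879e-05 cm = 1.657758e-04 cm
Step 4: Convert to um (1 cm = 1e4 um): x = 1.658 um


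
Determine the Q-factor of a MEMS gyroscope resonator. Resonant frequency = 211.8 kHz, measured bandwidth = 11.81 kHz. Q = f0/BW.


Step 1: Q = f0 / bandwidth
Step 2: Q = 211.8 / 11.81
Q = 17.9


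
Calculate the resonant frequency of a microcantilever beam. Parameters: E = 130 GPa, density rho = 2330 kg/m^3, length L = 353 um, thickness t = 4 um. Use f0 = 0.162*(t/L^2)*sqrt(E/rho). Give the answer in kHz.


Step 1: Convert units to SI.
t_SI = 4e-6 m, L_SI = 353e-6 m
Step 2: Calculate sqrt(E/rho).
sqrt(130e9 / 2330) = 7469.54 m/s
Step 3: Compute f0.
f0 = 0.162 * 4e-6 / (353e-6)^2 * 7469.54 = 38843.6 Hz = 38.84 kHz


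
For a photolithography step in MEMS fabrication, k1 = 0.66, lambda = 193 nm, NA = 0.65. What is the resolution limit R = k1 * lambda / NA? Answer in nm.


Step 1: Identify values: k1 = 0.66, lambda = 193 nm, NA = 0.65
Step 2: R = k1 * lambda / NA
R = 0.66 * 193 / 0.65
R = 196.0 nm


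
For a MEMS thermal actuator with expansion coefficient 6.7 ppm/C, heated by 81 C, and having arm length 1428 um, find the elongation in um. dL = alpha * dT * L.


Step 1: Convert CTE: alpha = 6.7 ppm/C = 6.7e-6 /C
Step 2: dL = 6.7e-6 * 81 * 1428
dL = 0.775 um


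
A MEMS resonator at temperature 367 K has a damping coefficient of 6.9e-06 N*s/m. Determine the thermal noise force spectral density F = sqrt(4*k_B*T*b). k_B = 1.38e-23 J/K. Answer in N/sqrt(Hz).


Step 1: Compute 4 * k_B * T * b
= 4 * 1.38e-23 * 367 * 6.9e-06
= 1.3978e-25 N^2/Hz
Step 2: F_noise = sqrt(1.3978e-25)
F_noise = 3.74e-13 N/sqrt(Hz)


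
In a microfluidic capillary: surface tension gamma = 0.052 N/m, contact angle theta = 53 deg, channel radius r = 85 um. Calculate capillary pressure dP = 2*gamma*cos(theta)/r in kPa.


Step 1: cos(53 deg) = 0.6018
Step 2: Convert r to m: r = 85e-6 m
Step 3: dP = 2 * 0.052 * 0.6018 / 85e-6 = 736.3 Pa
Step 4: Convert Pa to kPa (divide by 1000).
dP = 0.74 kPa


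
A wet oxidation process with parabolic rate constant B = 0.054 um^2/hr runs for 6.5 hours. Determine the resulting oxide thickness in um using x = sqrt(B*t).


Step 1: Compute B*t = 0.054 * 6.5 = 0.351
Step 2: x = sqrt(0.351)
x = 0.592 um


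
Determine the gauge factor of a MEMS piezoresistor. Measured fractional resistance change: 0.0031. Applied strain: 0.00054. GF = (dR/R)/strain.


Step 1: Identify values.
dR/R = 0.0031, strain = 0.00054
Step 2: GF = (dR/R) / strain = 0.0031 / 0.00054
GF = 5.7


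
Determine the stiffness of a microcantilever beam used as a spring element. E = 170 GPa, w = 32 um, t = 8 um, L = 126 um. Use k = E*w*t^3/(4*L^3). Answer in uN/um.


Step 1: Convert E to consistent units (1 GPa = 1000 uN/um^2).
E = 170 GPa = 170000 uN/um^2
Step 2: Compute t^3 = 8^3 = 512
Step 3: Compute L^3 = 126^3 = 2000376
Step 4: k = 170000 * 32 * 512 / (4 * 2000376)
k = 348.0946 uN/um


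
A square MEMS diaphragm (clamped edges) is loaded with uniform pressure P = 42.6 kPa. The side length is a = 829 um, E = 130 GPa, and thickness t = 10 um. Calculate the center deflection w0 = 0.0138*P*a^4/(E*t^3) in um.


Step 1: Convert pressure to compatible units (E is in GPa, so P in GPa).
P = 42.6 kPa = 42.6e-6 GPa
Step 2: Compute numerator: 0.0138 * P * a^4.
a^4 = 829^4 = 472300192081
numerator = 0.0138 * 42.6e-6 * 472300192081 = 2.776558e+05
Step 3: Compute denominator: E * t^3 = 130 * 10^3 = 130000
Step 4: w0 = numerator / denominator = 2.776558e+05 / 130000 = 2.1358 um


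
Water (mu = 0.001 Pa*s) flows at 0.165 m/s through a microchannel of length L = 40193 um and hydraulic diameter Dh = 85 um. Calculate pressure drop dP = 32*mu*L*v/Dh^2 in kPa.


Step 1: Convert to SI: L = 40193e-6 m, Dh = 85e-6 m
Step 2: dP = 32 * 0.001 * 40193e-6 * 0.165 / (85e-6)^2
Step 3: dP = 29372.88 Pa
Step 4: Convert to kPa: dP = 29.37 kPa


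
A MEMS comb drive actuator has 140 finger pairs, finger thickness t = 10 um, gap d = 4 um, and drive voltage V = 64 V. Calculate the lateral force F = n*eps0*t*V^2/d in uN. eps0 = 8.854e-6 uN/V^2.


Step 1: Parameters: n=140, eps0=8.854e-6 uN/V^2, t=10 um, V=64 V, d=4 um
Step 2: V^2 = 4096
Step 3: F = 140 * 8.854e-6 * 10 * 4096 / 4
F = 12.693 uN


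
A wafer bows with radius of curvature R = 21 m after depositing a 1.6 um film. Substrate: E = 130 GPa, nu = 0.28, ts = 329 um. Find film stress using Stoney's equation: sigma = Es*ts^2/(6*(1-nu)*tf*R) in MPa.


Step 1: Compute numerator: Es * ts^2 = 130 * 329^2 = 14071330 (GPa*um^2)
Step 2: Compute denominator (R in um): 6*(1-nu)*tf*R = 6*0.72*1.6*21e6 = 145152000.0 (um^2)
Step 3: sigma (GPa) = 14071330 / 145152000.0 = 9.6942e-02 GPa
Step 4: Convert to MPa (x1000): sigma = 96.9 MPa


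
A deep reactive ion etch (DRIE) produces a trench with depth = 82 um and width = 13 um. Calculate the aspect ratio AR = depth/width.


Step 1: AR = depth / width
Step 2: AR = 82 / 13
AR = 6.3


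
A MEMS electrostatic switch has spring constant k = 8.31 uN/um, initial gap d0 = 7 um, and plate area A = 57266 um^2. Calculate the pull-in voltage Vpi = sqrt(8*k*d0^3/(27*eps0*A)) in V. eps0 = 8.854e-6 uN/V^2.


Step 1: Compute numerator: 8 * k * d0^3 = 8 * 8.31 * 7^3 = 22802.64
Step 2: Compute denominator: 27 * eps0 * A = 27 * 8.854e-6 * 57266 = 13.689895
Step 3: Vpi = sqrt(22802.64 / 13.689895)
Vpi = 40.81 V


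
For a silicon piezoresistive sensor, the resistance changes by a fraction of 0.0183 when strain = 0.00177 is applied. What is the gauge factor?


Step 1: Identify values.
dR/R = 0.0183, strain = 0.00177
Step 2: GF = (dR/R) / strain = 0.0183 / 0.00177
GF = 10.3


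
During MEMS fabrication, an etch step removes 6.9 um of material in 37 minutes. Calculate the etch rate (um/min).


Step 1: Etch rate = depth / time
Step 2: rate = 6.9 / 37
rate = 0.186 um/min


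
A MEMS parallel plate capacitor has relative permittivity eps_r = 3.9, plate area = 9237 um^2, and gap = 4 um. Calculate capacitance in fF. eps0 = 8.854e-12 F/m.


Step 1: Convert area to m^2: A = 9237e-12 m^2
Step 2: Convert gap to m: d = 4e-6 m
Step 3: C = eps0 * eps_r * A / d
C = 8.854e-12 * 3.9 * 9237e-12 / 4e-6
Step 4: Convert to fF (multiply by 1e15).
C = 79.74 fF


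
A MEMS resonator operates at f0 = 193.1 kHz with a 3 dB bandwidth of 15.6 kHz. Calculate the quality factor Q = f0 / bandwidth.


Step 1: Q = f0 / bandwidth
Step 2: Q = 193.1 / 15.6
Q = 12.4


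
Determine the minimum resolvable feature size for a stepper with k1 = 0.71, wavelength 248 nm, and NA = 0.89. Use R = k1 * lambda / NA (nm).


Step 1: Identify values: k1 = 0.71, lambda = 248 nm, NA = 0.89
Step 2: R = k1 * lambda / NA
R = 0.71 * 248 / 0.89
R = 197.8 nm


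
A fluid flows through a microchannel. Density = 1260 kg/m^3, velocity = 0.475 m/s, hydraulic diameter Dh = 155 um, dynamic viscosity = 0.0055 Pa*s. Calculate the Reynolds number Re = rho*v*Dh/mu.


Step 1: Convert Dh to meters: Dh = 155e-6 m
Step 2: Re = rho * v * Dh / mu
Re = 1260 * 0.475 * 155e-6 / 0.0055
Re = 16.867


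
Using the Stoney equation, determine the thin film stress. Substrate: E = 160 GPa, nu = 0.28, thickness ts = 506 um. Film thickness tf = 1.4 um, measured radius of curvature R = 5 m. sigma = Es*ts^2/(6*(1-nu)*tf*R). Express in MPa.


Step 1: Compute numerator: Es * ts^2 = 160 * 506^2 = 40965760 (GPa*um^2)
Step 2: Compute denominator (R in um): 6*(1-nu)*tf*R = 6*0.72*1.4*5e6 = 30240000.0 (um^2)
Step 3: sigma (GPa) = 40965760 / 30240000.0 = 1.354688e+00 GPa
Step 4: Convert to MPa (x1000): sigma = 1354.7 MPa


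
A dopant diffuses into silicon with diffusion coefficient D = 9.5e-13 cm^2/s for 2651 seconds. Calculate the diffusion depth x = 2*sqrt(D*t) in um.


Step 1: Compute D*t = 9.5e-13 * 2651 = 2.51845e-09 cm^2
Step 2: sqrt(D*t) = 5.01842e-05 cm
Step 3: x = 2 * 5.01842e-05 cm = 1.003684e-04 cm
Step 4: Convert to um (1 cm = 1e4 um): x = 1.004 um


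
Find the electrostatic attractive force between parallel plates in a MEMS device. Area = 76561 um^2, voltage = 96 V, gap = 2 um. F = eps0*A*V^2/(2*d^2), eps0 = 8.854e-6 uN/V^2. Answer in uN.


Step 1: Identify parameters.
eps0 = 8.854e-6 uN/V^2, A = 76561 um^2, V = 96 V, d = 2 um
Step 2: Compute V^2 = 96^2 = 9216
Step 3: Compute d^2 = 2^2 = 4
Step 4: F = 0.5 * 8.854e-6 * 76561 * 9216 / 4
F = 780.908 uN


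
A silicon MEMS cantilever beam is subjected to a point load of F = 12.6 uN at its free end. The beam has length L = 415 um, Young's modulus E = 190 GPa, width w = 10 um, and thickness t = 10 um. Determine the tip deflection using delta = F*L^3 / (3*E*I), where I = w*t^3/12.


Step 1: Calculate the second moment of area.
I = w * t^3 / 12 = 10 * 10^3 / 12 = 833.3333 um^4
Step 2: Convert E to consistent units (1 GPa = 1000 uN/um^2).
E = 190 GPa = 190000 uN/um^2
Step 3: Calculate tip deflection.
delta = F * L^3 / (3 * E * I)
delta = 12.6 * 415^3 / (3 * 190000 * 833.3333)
delta = 1.8959 um


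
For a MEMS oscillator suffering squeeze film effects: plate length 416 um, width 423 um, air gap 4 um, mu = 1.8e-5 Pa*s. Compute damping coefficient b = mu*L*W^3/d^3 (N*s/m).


Step 1: Convert to SI.
L = 416e-6 m, W = 423e-6 m, d = 4e-6 m
Step 2: W^3 = (423e-6)^3 = 7.57e-11 m^3
Step 3: d^3 = (4e-6)^3 = 6.40e-17 m^3
Step 4: b = 1.8e-5 * 416e-6 * 7.57e-11 / 6.40e-17
b = 8.86e-03 N*s/m


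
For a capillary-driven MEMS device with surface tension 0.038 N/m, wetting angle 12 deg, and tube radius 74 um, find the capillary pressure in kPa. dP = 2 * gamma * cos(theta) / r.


Step 1: cos(12 deg) = 0.9781
Step 2: Convert r to m: r = 74e-6 m
Step 3: dP = 2 * 0.038 * 0.9781 / 74e-6 = 1004.5 Pa
Step 4: Convert Pa to kPa (divide by 1000).
dP = 1.0 kPa


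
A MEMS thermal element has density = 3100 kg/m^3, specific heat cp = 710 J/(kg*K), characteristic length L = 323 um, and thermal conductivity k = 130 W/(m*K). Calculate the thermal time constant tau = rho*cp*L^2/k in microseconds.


Step 1: Convert L to m: L = 323e-6 m
Step 2: L^2 = (323e-6)^2 = 1.04329e-07 m^2
Step 3: tau = 3100 * 710 * 1.04329e-07 / 130 = 1.7663702e-03 s
Step 4: Convert to microseconds (multiply by 1e6).
tau = 1766.37 us


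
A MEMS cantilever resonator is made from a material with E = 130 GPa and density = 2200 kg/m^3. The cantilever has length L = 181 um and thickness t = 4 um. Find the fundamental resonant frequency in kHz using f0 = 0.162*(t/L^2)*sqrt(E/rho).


Step 1: Convert units to SI.
t_SI = 4e-6 m, L_SI = 181e-6 m
Step 2: Calculate sqrt(E/rho).
sqrt(130e9 / 2200) = 7687.06 m/s
Step 3: Compute f0.
f0 = 0.162 * 4e-6 / (181e-6)^2 * 7687.06 = 152047.1 Hz = 152.05 kHz


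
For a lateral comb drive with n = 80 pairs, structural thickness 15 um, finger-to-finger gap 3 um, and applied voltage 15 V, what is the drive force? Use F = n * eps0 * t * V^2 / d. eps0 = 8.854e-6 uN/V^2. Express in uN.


Step 1: Parameters: n=80, eps0=8.854e-6 uN/V^2, t=15 um, V=15 V, d=3 um
Step 2: V^2 = 225
Step 3: F = 80 * 8.854e-6 * 15 * 225 / 3
F = 0.797 uN


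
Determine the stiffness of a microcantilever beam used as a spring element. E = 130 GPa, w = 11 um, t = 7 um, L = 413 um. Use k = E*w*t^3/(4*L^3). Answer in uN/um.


Step 1: Convert E to consistent units (1 GPa = 1000 uN/um^2).
E = 130 GPa = 130000 uN/um^2
Step 2: Compute t^3 = 7^3 = 343
Step 3: Compute L^3 = 413^3 = 70444997
Step 4: k = 130000 * 11 * 343 / (4 * 70444997)
k = 1.7407 uN/um


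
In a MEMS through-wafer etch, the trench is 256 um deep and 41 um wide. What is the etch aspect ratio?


Step 1: AR = depth / width
Step 2: AR = 256 / 41
AR = 6.2


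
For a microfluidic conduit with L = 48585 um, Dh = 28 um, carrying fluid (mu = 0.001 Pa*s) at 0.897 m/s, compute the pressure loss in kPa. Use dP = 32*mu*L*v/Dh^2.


Step 1: Convert to SI: L = 48585e-6 m, Dh = 28e-6 m
Step 2: dP = 32 * 0.001 * 48585e-6 * 0.897 / (28e-6)^2
Step 3: dP = 1778805.92 Pa
Step 4: Convert to kPa: dP = 1778.81 kPa


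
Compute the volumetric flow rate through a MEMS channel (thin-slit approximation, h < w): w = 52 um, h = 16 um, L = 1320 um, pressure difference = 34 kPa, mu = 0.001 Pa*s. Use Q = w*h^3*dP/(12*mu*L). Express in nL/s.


Step 1: Convert all dimensions to SI (meters).
w = 52e-6 m, h = 16e-6 m, L = 1320e-6 m, dP = 34e3 Pa
Step 2: Q = w * h^3 * dP / (12 * mu * L)
Q = 52e-6 * (16e-6)^3 * 34e3 / (12 * 0.001 * 1320e-6) = 4.571798e-10 m^3/s
Step 3: Convert Q from m^3/s to nL/s (1 m^3 = 1e12 nL, so multiply by 1e12).
Q = 457.18 nL/s


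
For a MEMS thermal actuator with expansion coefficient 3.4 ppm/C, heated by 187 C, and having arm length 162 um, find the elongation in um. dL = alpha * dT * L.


Step 1: Convert CTE: alpha = 3.4 ppm/C = 3.4e-6 /C
Step 2: dL = 3.4e-6 * 187 * 162
dL = 0.103 um


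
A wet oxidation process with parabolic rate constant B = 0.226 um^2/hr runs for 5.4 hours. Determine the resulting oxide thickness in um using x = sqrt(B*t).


Step 1: Compute B*t = 0.226 * 5.4 = 1.2204
Step 2: x = sqrt(1.2204)
x = 1.105 um


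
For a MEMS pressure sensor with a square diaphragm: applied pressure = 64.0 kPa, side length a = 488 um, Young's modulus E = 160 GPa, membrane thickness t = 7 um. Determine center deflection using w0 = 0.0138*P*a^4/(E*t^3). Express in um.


Step 1: Convert pressure to compatible units (E is in GPa, so P in GPa).
P = 64.0 kPa = 64.0e-6 GPa
Step 2: Compute numerator: 0.0138 * P * a^4.
a^4 = 488^4 = 56712564736
numerator = 0.0138 * 64.0e-6 * 56712564736 = 5.00885e+04
Step 3: Compute denominator: E * t^3 = 160 * 7^3 = 54880
Step 4: w0 = numerator / denominator = 5.00885e+04 / 54880 = 0.9127 um


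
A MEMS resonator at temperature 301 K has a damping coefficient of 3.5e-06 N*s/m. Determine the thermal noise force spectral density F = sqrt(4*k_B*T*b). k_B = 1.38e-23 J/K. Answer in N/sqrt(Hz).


Step 1: Compute 4 * k_B * T * b
= 4 * 1.38e-23 * 301 * 3.5e-06
= 5.8153e-26 N^2/Hz
Step 2: F_noise = sqrt(5.8153e-26)
F_noise = 2.41e-13 N/sqrt(Hz)


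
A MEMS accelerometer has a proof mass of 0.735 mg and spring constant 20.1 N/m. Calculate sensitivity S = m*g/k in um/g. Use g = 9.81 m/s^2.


Step 1: Convert mass: m = 0.735 mg = 7.35e-07 kg
Step 2: S = m * g / k = 7.35e-07 * 9.81 / 20.1
Step 3: S = 3.59e-07 m/g
Step 4: Convert to um/g: S = 0.359 um/g


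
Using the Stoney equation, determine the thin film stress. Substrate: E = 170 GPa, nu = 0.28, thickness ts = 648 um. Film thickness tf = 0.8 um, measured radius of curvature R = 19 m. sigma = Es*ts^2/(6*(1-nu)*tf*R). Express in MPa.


Step 1: Compute numerator: Es * ts^2 = 170 * 648^2 = 71383680 (GPa*um^2)
Step 2: Compute denominator (R in um): 6*(1-nu)*tf*R = 6*0.72*0.8*19e6 = 65664000.0 (um^2)
Step 3: sigma (GPa) = 71383680 / 65664000.0 = 1.087105e+00 GPa
Step 4: Convert to MPa (x1000): sigma = 1087.1 MPa


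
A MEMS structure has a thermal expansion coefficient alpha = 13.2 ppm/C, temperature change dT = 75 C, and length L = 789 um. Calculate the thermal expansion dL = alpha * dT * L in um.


Step 1: Convert CTE: alpha = 13.2 ppm/C = 13.2e-6 /C
Step 2: dL = 13.2e-6 * 75 * 789
dL = 0.7811 um


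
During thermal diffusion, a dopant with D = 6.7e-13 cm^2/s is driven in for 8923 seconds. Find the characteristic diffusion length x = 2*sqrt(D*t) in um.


Step 1: Compute D*t = 6.7e-13 * 8923 = 5.97841e-09 cm^2
Step 2: sqrt(D*t) = 7.73202e-05 cm
Step 3: x = 2 * 7.73202e-05 cm = 1.546404e-04 cm
Step 4: Convert to um (1 cm = 1e4 um): x = 1.546 um


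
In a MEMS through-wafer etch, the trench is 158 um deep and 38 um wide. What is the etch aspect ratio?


Step 1: AR = depth / width
Step 2: AR = 158 / 38
AR = 4.2


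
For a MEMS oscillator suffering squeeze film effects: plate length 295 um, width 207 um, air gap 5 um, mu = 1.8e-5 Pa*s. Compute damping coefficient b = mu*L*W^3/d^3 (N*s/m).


Step 1: Convert to SI.
L = 295e-6 m, W = 207e-6 m, d = 5e-6 m
Step 2: W^3 = (207e-6)^3 = 8.87e-12 m^3
Step 3: d^3 = (5e-6)^3 = 1.25e-16 m^3
Step 4: b = 1.8e-5 * 295e-6 * 8.87e-12 / 1.25e-16
b = 3.77e-04 N*s/m


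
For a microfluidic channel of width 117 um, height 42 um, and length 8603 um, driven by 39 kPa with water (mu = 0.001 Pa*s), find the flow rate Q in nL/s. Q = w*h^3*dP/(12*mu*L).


Step 1: Convert all dimensions to SI (meters).
w = 117e-6 m, h = 42e-6 m, L = 8603e-6 m, dP = 39e3 Pa
Step 2: Q = w * h^3 * dP / (12 * mu * L)
Q = 117e-6 * (42e-6)^3 * 39e3 / (12 * 0.001 * 8603e-6) = 3.27466721e-09 m^3/s
Step 3: Convert Q from m^3/s to nL/s (1 m^3 = 1e12 nL, so multiply by 1e12).
Q = 3274.667 nL/s


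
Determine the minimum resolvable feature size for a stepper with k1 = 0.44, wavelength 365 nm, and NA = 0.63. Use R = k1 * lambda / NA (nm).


Step 1: Identify values: k1 = 0.44, lambda = 365 nm, NA = 0.63
Step 2: R = k1 * lambda / NA
R = 0.44 * 365 / 0.63
R = 254.9 nm


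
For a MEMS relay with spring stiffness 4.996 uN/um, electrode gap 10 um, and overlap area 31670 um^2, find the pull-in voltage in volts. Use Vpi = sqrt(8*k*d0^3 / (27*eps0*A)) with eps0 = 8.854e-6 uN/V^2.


Step 1: Compute numerator: 8 * k * d0^3 = 8 * 4.996 * 10^3 = 39968.0
Step 2: Compute denominator: 27 * eps0 * A = 27 * 8.854e-6 * 31670 = 7.570967
Step 3: Vpi = sqrt(39968.0 / 7.570967)
Vpi = 72.66 V


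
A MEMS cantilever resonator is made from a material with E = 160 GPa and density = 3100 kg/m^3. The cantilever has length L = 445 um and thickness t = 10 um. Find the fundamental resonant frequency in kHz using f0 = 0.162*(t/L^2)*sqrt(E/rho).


Step 1: Convert units to SI.
t_SI = 10e-6 m, L_SI = 445e-6 m
Step 2: Calculate sqrt(E/rho).
sqrt(160e9 / 3100) = 7184.21 m/s
Step 3: Compute f0.
f0 = 0.162 * 10e-6 / (445e-6)^2 * 7184.21 = 58772.5 Hz = 58.77 kHz


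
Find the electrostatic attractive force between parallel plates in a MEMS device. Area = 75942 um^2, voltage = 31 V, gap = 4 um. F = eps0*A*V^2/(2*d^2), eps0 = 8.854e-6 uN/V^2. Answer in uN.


Step 1: Identify parameters.
eps0 = 8.854e-6 uN/V^2, A = 75942 um^2, V = 31 V, d = 4 um
Step 2: Compute V^2 = 31^2 = 961
Step 3: Compute d^2 = 4^2 = 16
Step 4: F = 0.5 * 8.854e-6 * 75942 * 961 / 16
F = 20.193 uN


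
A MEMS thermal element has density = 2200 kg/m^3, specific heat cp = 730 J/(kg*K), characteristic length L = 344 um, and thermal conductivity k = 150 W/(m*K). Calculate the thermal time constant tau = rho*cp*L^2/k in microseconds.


Step 1: Convert L to m: L = 344e-6 m
Step 2: L^2 = (344e-6)^2 = 1.18336e-07 m^2
Step 3: tau = 2200 * 730 * 1.18336e-07 / 150 = 1.26698411e-03 s
Step 4: Convert to microseconds (multiply by 1e6).
tau = 1266.984 us


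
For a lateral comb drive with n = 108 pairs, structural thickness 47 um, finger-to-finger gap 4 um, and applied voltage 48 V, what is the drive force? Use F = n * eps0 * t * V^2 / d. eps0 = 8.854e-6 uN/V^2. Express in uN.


Step 1: Parameters: n=108, eps0=8.854e-6 uN/V^2, t=47 um, V=48 V, d=4 um
Step 2: V^2 = 2304
Step 3: F = 108 * 8.854e-6 * 47 * 2304 / 4
F = 25.887 uN


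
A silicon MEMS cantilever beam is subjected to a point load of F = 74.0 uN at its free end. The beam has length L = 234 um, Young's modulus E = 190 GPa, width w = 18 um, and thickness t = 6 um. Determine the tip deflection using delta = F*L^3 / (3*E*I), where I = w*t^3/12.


Step 1: Calculate the second moment of area.
I = w * t^3 / 12 = 18 * 6^3 / 12 = 324.0 um^4
Step 2: Convert E to consistent units (1 GPa = 1000 uN/um^2).
E = 190 GPa = 190000 uN/um^2
Step 3: Calculate tip deflection.
delta = F * L^3 / (3 * E * I)
delta = 74.0 * 234^3 / (3 * 190000 * 324.0)
delta = 5.134 um


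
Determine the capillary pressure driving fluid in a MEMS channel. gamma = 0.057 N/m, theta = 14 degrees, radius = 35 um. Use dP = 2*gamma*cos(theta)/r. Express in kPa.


Step 1: cos(14 deg) = 0.9703
Step 2: Convert r to m: r = 35e-6 m
Step 3: dP = 2 * 0.057 * 0.9703 / 35e-6 = 3160.4 Pa
Step 4: Convert Pa to kPa (divide by 1000).
dP = 3.16 kPa


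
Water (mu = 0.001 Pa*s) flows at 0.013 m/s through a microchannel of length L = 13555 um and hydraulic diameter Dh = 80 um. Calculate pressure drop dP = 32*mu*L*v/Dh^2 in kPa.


Step 1: Convert to SI: L = 13555e-6 m, Dh = 80e-6 m
Step 2: dP = 32 * 0.001 * 13555e-6 * 0.013 / (80e-6)^2
Step 3: dP = 881.08 Pa
Step 4: Convert to kPa: dP = 0.88 kPa


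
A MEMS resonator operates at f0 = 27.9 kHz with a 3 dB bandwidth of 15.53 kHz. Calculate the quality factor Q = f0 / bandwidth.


Step 1: Q = f0 / bandwidth
Step 2: Q = 27.9 / 15.53
Q = 1.8


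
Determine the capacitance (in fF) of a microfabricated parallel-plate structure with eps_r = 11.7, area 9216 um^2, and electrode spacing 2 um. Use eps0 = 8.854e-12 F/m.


Step 1: Convert area to m^2: A = 9216e-12 m^2
Step 2: Convert gap to m: d = 2e-6 m
Step 3: C = eps0 * eps_r * A / d
C = 8.854e-12 * 11.7 * 9216e-12 / 2e-6
Step 4: Convert to fF (multiply by 1e15).
C = 477.35 fF


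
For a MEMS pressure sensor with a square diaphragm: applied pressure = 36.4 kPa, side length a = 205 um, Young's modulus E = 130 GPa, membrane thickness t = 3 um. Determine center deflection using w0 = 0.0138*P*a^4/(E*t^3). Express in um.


Step 1: Convert pressure to compatible units (E is in GPa, so P in GPa).
P = 36.4 kPa = 36.4e-6 GPa
Step 2: Compute numerator: 0.0138 * P * a^4.
a^4 = 205^4 = 1766100625
numerator = 0.0138 * 36.4e-6 * 1766100625 = 8.87148e+02
Step 3: Compute denominator: E * t^3 = 130 * 3^3 = 3510
Step 4: w0 = numerator / denominator = 8.87148e+02 / 3510 = 0.2527 um
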